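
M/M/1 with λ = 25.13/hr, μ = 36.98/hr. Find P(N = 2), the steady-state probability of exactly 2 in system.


ρ = 25.13/36.98 = 0.6796
P_n = (1−ρ)·ρ^n = (1 − 0.6796)·0.6796^2 = 0.3204·0.461797 = 0.147980

Final: 0.147980


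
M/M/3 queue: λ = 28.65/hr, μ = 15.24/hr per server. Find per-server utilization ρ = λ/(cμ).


ρ = λ/(cμ) = 28.65/(3·15.24) = 28.65/45.72 = 0.6266

Final: 0.6266


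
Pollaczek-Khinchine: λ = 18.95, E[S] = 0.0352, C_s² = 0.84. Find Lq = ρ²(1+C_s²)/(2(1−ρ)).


ρ = λ·E[S] = 18.95·0.0352 = 0.6670
Lq = ρ²(1+C_s²)/(2(1−ρ)) = 0.4449·(1+0.84)/(2·0.3330)
= 0.4449·1.8400/0.6659 = 1.22942

Final: 1.22942


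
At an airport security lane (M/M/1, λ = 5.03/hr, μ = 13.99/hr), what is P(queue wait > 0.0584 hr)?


ρ = 5.03/13.99 = 0.3595
P(Wq > t) = ρ·e^{−(μ−λ)t} = 0.3595·e^{−0.5233}
= 0.3595·0.592583 = 0.213059

Final: 0.213059


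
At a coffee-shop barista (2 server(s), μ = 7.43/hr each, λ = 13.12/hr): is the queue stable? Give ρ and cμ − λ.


Total capacity cμ = 2·7.43 = 14.86/hr
ρ = λ/(cμ) = 13.12/14.86 = 0.8829
Stable ⇔ ρ < 1: YES
Spare capacity = cμ − λ = 14.86 − 13.12 = 1.74/hr

Final: ρ = 0.8829; stable; margin = 1.74/hr


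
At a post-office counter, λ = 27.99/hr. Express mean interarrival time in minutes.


Mean interarrival time = 1/λ = 1/27.99 hour = 0.03573 hour
In minutes: 0.03573 × 60 = 2.1436 min

Final: 2.1436 min


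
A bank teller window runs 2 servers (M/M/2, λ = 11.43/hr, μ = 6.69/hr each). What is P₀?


a = λ/μ = 11.43/6.69 = 1.7085; ρ = a/c = 0.8543
Σ_{k=0}^{1} a^k/k! (terms k=0..1) = 1.00000 + 1.70852 = 2.70852
Tail: a^2/(2!(1−ρ)) = 2.91904/(2·0.1457) = 10.01456
P₀ = 1/(2.70852 + 10.01456) = 1/12.72308 = 0.078597

Final: 0.078597


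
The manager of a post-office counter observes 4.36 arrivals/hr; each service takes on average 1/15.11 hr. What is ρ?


ρ = λ/μ = 4.36/15.11 = 0.2886

Final: 0.2886


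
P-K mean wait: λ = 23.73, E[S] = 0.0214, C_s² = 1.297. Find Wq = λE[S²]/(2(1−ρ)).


ρ = λ·E[S] = 23.73·0.0214 = 0.5078
E[S²] = E[S]²(1+C_s²) = 0.0214²·(1+1.297) = 0.001052
Wq = λ·E[S²]/(2(1−ρ)) = 23.73·0.001052/(2·0.4922) = 0.02536 hr

Final: 0.02536 hr


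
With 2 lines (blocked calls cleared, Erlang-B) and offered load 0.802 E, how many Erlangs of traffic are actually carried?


B(2,0.802) = 0.151442 (Erlang-B)
Carried load = a(1 − B) = 0.802·(1 − 0.151442) = 0.802·0.848558 = 0.6805 E

Final: 0.6805 Erlangs


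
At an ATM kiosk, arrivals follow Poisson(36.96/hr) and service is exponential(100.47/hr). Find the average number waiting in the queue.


ρ = 36.96/100.47 = 0.3679
Lq = ρ²/(1−ρ) = 0.1353/0.6321 = 0.2141

Final: 0.2141


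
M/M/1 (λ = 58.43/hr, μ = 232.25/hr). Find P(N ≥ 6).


ρ = 58.43/232.25 = 0.2516
P(N ≥ n) = ρ^n = 0.2516^6 = 0.0002536

Final: 0.0002536


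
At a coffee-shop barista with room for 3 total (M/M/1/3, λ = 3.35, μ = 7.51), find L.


ρ = 3.35/7.51 = 0.4461
L = ρ[1 − (K+1)ρ^K + Kρ^(K+1)] / [(1−ρ)(1−ρ^(K+1))]
Numerator: 0.4461·(1 − 4·0.088759 + 3·0.039593) = 0.340684
Denominator: (0.5539)·(0.960407) = 0.531996
L = 0.340684/0.531996 = 0.6404

Final: 0.6404


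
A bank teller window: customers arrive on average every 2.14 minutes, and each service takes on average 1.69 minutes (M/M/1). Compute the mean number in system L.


λ = 60/2.14 = 28.0374 /hr
μ = 60/1.69 = 35.5030 /hr
ρ = λ/μ = 28.0374/35.5030 = 0.7897
L = ρ/(1−ρ) = 0.7897/0.2103 = 3.7556

Final: 3.7556


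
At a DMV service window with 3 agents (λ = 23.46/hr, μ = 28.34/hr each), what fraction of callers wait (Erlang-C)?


a = λ/μ = 0.8278; ρ = a/3 = 0.2759
P₀ = 0.434592 (from M/M/c formula)
C(c,a) = [a^c/(c!(1−ρ))]·P₀ = [0.56726/(6·0.7241)]·0.434592
= 0.13057·0.434592 = 0.056746

Final: 0.056746


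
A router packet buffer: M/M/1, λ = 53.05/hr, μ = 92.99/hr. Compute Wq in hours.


ρ = 53.05/92.99 = 0.5705
Wq = ρ/(μ−λ) = 0.5705/(92.99 − 53.05) = 0.5705/39.94 = 0.01428 hr

Final: 0.01428 hr


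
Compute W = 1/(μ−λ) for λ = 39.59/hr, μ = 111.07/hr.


W = 1/(μ−λ) = 1/(111.07 − 39.59) = 1/71.48 = 0.01399 hr

Final: 0.01399 hr


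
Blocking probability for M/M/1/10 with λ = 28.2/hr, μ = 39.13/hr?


ρ = λ/μ = 28.2/39.13 = 0.7207
P_K = (1−ρ)ρ^K/(1−ρ^(K+1)) = (0.2793·0.037791)/(1 − 0.027235)
= 0.010556/0.972765 = 0.010852

Final: 0.010852


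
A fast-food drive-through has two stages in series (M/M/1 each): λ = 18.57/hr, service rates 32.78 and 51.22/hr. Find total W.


Each node sees arrival rate λ = 18.57/hr (tandem ⇒ throughput preserved).
W₁ = 1/(μ₁−λ) = 1/(32.78−18.57) = 0.07037 hr
W₂ = 1/(μ₂−λ) = 1/(51.22−18.57) = 0.03063 hr
W_total = W₁ + W₂ = 0.07037 + 0.03063 = 0.10100 hr

Final: 0.10100 hr


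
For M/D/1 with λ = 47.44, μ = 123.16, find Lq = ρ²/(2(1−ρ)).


ρ = 47.44/123.16 = 0.3852
M/D/1: Lq = ρ²/(2(1−ρ)) = 0.1484/(2·0.6148) = 0.12066

Final: 0.12066


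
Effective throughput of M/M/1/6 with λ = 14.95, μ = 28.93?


ρ = 0.5168; P_K = (1−ρ)ρ^6/(1−ρ^7) = 0.009294
λ_eff = λ(1 − P_K) = 14.95·(1 − 0.009294) = 14.95·0.990706 = 14.8111 /hr

Final: 14.8111 /hr


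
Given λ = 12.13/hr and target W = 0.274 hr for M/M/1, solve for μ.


W = 1/(μ−λ) ⇒ μ − λ = 1/W = 1/0.274 = 3.6496
μ = λ + 1/W = 12.13 + 3.6496 = 15.7796 per hr

Final: 15.7796 /hr


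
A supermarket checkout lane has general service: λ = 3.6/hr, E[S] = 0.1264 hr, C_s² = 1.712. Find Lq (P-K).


ρ = λ·E[S] = 3.6·0.1264 = 0.4550
Lq = ρ²(1+C_s²)/(2(1−ρ)) = 0.2071·(1+1.712)/(2·0.5450)
= 0.2071·2.7120/1.0899 = 0.51522

Final: 0.51522


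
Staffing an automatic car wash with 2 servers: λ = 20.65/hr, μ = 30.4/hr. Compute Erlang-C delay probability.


a = λ/μ = 0.6793; ρ = a/2 = 0.3396
P₀ = 0.492940 (from M/M/c formula)
C(c,a) = [a^c/(c!(1−ρ))]·P₀ = [0.46142/(2·0.6604)]·0.492940
= 0.34937·0.492940 = 0.172217

Final: 0.172217


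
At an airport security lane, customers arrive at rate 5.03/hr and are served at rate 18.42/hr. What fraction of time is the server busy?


ρ = λ/μ = 5.03/18.42 = 0.2731

Final: 0.2731


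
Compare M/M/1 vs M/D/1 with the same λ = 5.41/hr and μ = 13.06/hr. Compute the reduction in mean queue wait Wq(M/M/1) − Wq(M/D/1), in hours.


ρ = 5.41/13.06 = 0.4142
Wq(M/M/1) = ρ/(μ−λ) = 0.4142/7.65 = 0.05415 hr
Wq(M/D/1) = ρ/(2(μ−λ)) = 0.02707 hr
Savings = 0.05415 − 0.02707 = 0.02707 hr

Final: 0.02707 hr


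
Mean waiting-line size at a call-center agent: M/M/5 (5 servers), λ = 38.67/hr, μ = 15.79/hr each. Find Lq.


a = λ/μ = 2.4490; ρ = a/5 = 0.4898
P₀ = 0.084504
Lq = P₀·a^c·ρ / (c!·(1−ρ)²) = 0.084504·88.09682·0.4898/(120·0.26030)
= 0.11674

Final: 0.11674


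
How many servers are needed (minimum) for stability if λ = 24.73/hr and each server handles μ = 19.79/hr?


Stability requires cμ > λ ⇔ c > λ/μ.
λ/μ = 24.73/19.79 = 1.2496
Minimum integer c = ⌊1.2496⌋ + 1 = 2
Check: 2·19.79 = 39.58 > 24.73, while 1·19.79 = 19.79 ≤ 24.73

Final: 2 servers


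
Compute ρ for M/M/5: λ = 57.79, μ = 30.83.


ρ = λ/(cμ) = 57.79/(5·30.83) = 57.79/154.15 = 0.3749

Final: 0.3749


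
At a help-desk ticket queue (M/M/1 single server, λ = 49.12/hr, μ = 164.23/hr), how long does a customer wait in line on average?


ρ = 49.12/164.23 = 0.2991
Wq = ρ/(μ−λ) = 0.2991/(164.23 − 49.12) = 0.2991/115.11 = 0.002598 hr

Final: 0.002598 hr


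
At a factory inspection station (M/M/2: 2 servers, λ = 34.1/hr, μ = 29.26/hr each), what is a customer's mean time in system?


a = 1.1654; ρ = 0.5827; P₀ = 0.263658
Lq = P₀·a^c·ρ/(c!(1−ρ)²) = 0.59915
Wq = Lq/λ = 0.59915/34.1 = 0.01757 hr
W = Wq + 1/μ = 0.01757 + 0.03418 = 0.05175 hr

Final: 0.05175 hr


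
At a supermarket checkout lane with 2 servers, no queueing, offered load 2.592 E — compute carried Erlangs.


B(2,2.592) = 0.483257 (Erlang-B)
Carried load = a(1 − B) = 2.592·(1 − 0.483257) = 2.592·0.516743 = 1.3394 E

Final: 1.3394 Erlangs


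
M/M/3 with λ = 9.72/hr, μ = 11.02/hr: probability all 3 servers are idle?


a = λ/μ = 9.72/11.02 = 0.8820; ρ = a/c = 0.2940
Σ_{k=0}^{2} a^k/k! (terms k=0..2) = 1.00000 + 0.88203 + 0.38899 = 2.27102
Tail: a^3/(3!(1−ρ)) = 0.68621/(6·0.7060) = 0.16200
P₀ = 1/(2.27102 + 0.16200) = 1/2.43302 = 0.411012

Final: 0.411012


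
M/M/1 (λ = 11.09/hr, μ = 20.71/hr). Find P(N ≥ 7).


ρ = 11.09/20.71 = 0.5355
P(N ≥ n) = ρ^n = 0.5355^7 = 0.012626

Final: 0.012626


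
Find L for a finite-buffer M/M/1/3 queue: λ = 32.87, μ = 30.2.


ρ = 32.87/30.2 = 1.0884
L = ρ[1 − (K+1)ρ^K + Kρ^(K+1)] / [(1−ρ)(1−ρ^(K+1))]
Numerator: 1.0884·(1 − 4·1.289372 + 3·1.403366) = 0.057262
Denominator: (-0.08841)·(-0.403366) = 0.035662
L = 0.057262/0.035662 = 1.6057

Final: 1.6057


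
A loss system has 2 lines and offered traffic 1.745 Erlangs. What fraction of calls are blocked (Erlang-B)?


B(c,a) = (a^c/c!) / Σ_{k=0}^{c} a^k/k!
a^2/2! = 1.522513
Σ terms (k=0..2): 1.00000 + 1.74500 + 1.52251 = 4.267513
B = 1.522513/4.267513 = 0.356768

Final: 0.356768


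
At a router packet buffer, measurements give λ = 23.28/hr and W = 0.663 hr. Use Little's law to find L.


L = λW = 23.28·0.663 = 15.4346

Final: 15.4346


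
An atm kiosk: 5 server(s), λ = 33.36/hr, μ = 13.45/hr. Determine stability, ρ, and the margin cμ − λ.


Total capacity cμ = 5·13.45 = 67.25/hr
ρ = λ/(cμ) = 33.36/67.25 = 0.4961
Stable ⇔ ρ < 1: YES
Spare capacity = cμ − λ = 67.25 − 33.36 = 33.89/hr

Final: ρ = 0.4961; stable; margin = 33.89/hr


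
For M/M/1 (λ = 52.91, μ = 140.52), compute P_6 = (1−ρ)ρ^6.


ρ = 52.91/140.52 = 0.3765
P_n = (1−ρ)·ρ^n = (1 − 0.3765)·0.3765^6 = 0.6235·0.002850 = 0.001777

Final: 0.001777


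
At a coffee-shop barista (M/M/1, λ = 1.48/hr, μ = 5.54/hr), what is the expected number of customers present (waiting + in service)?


ρ = λ/μ = 1.48/5.54 = 0.2671
L = ρ/(1−ρ) = 0.2671/(1 − 0.2671) = 0.2671/0.7329 = 0.3645

Final: 0.3645


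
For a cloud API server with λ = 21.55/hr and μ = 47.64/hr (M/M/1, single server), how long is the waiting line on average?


ρ = 21.55/47.64 = 0.4524
Lq = ρ²/(1−ρ) = 0.2046/0.5476 = 0.3736

Final: 0.3736


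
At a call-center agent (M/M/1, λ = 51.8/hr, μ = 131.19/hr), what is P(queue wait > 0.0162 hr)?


ρ = 51.8/131.19 = 0.3948
P(Wq > t) = ρ·e^{−(μ−λ)t} = 0.3948·e^{−1.2861}
= 0.3948·0.276341 = 0.109113

Final: 0.109113


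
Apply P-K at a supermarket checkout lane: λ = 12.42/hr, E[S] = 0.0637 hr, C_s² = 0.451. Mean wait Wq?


ρ = λ·E[S] = 12.42·0.0637 = 0.7912
E[S²] = E[S]²(1+C_s²) = 0.0637²·(1+0.451) = 0.005888
Wq = λ·E[S²]/(2(1−ρ)) = 12.42·0.005888/(2·0.2088) = 0.17507 hr

Final: 0.17507 hr


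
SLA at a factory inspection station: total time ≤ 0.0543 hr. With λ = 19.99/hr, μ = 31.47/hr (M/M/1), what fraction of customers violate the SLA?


W ~ Exponential(μ−λ) for M/M/1.
μ − λ = 31.47 − 19.99 = 11.4800
P(W > t) = e^{−(μ−λ)t} = e^{−0.6234} = 0.536138

Final: 0.536138


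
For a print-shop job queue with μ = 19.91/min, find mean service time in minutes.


Mean service time = 1/μ = 1/19.91 minute = 0.05023 minute
In minutes: 0.05023 × 1 = 0.05023 min

Final: 0.05023 min


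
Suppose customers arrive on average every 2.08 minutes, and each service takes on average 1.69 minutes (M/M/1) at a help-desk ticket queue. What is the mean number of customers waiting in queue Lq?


λ = 60/2.08 = 28.8462 /hr
μ = 60/1.69 = 35.5030 /hr
ρ = λ/μ = 28.8462/35.5030 = 0.8125
Lq = ρ²/(1−ρ) = 0.6602/0.1875 = 3.5208

Final: 3.5208


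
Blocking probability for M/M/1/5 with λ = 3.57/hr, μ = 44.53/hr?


ρ = λ/μ = 3.57/44.53 = 0.08017
P_K = (1−ρ)ρ^K/(1−ρ^(K+1)) = (0.9198·0.000003312)/(1 − 0.0000002655)
= 0.000003046/1.000000 = 0.000003046

Final: 0.000003046


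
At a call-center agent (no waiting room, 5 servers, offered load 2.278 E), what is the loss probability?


B(c,a) = (a^c/c!) / Σ_{k=0}^{c} a^k/k!
a^5/5! = 0.511196
Σ terms (k=0..5): 1.00000 + 2.27800 + 2.59464 + 1.97020 + 1.12203 + 0.51120 = 9.476064
B = 0.511196/9.476064 = 0.053946

Final: 0.053946


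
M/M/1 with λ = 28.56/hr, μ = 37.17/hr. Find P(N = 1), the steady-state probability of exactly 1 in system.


ρ = 28.56/37.17 = 0.7684
P_n = (1−ρ)·ρ^n = (1 − 0.7684)·0.7684^1 = 0.2316·0.768362 = 0.177982

Final: 0.177982


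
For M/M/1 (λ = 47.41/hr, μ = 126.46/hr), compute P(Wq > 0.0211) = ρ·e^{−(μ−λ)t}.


ρ = 47.41/126.46 = 0.3749
P(Wq > t) = ρ·e^{−(μ−λ)t} = 0.3749·e^{−1.6680}
= 0.3749·0.188632 = 0.070719

Final: 0.070719


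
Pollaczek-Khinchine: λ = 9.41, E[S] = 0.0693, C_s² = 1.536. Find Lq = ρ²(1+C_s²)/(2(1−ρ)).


ρ = λ·E[S] = 9.41·0.0693 = 0.6521
Lq = ρ²(1+C_s²)/(2(1−ρ)) = 0.4253·(1+1.536)/(2·0.3479)
= 0.4253·2.5360/0.6958 = 1.54998

Final: 1.54998


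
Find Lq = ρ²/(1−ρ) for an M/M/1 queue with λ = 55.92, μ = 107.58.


ρ = 55.92/107.58 = 0.5198
Lq = ρ²/(1−ρ) = 0.2702/0.4802 = 0.5627

Final: 0.5627


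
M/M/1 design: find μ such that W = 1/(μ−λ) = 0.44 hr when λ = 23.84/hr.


W = 1/(μ−λ) ⇒ μ − λ = 1/W = 1/0.44 = 2.2727
μ = λ + 1/W = 23.84 + 2.2727 = 26.1127 per hr

Final: 26.1127 /hr


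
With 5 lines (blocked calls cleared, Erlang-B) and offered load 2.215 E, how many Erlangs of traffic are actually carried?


B(5,2.215) = 0.049774 (Erlang-B)
Carried load = a(1 − B) = 2.215·(1 − 0.049774) = 2.215·0.950226 = 2.1048 E

Final: 2.1048 Erlangs


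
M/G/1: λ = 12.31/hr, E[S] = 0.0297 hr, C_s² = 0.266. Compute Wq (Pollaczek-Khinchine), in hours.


ρ = λ·E[S] = 12.31·0.0297 = 0.3656
E[S²] = E[S]²(1+C_s²) = 0.0297²·(1+0.266) = 0.001117
Wq = λ·E[S²]/(2(1−ρ)) = 12.31·0.001117/(2·0.6344) = 0.01083 hr

Final: 0.01083 hr


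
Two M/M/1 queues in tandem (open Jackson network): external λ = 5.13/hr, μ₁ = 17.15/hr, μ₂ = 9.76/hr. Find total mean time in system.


Each node sees arrival rate λ = 5.13/hr (tandem ⇒ throughput preserved).
W₁ = 1/(μ₁−λ) = 1/(17.15−5.13) = 0.08319 hr
W₂ = 1/(μ₂−λ) = 1/(9.76−5.13) = 0.21598 hr
W_total = W₁ + W₂ = 0.08319 + 0.21598 = 0.29918 hr

Final: 0.29918 hr


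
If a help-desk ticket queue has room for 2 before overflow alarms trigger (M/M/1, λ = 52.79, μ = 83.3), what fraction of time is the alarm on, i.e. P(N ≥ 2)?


ρ = 52.79/83.3 = 0.6337
P(N ≥ n) = ρ^n = 0.6337^2 = 0.401618

Final: 0.401618


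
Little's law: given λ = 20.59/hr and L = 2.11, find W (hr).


W = L/λ = 2.11/20.59 = 0.1025 hr

Final: 0.1025 hr


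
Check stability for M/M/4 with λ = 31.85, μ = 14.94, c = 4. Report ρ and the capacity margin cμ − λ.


Total capacity cμ = 4·14.94 = 59.76/hr
ρ = λ/(cμ) = 31.85/59.76 = 0.5330
Stable ⇔ ρ < 1: YES
Spare capacity = cμ − λ = 59.76 − 31.85 = 27.91/hr

Final: ρ = 0.5330; stable; margin = 27.91/hr


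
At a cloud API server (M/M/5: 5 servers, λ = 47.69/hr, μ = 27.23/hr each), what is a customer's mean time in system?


a = 1.7514; ρ = 0.3503; P₀ = 0.172899
Lq = P₀·a^c·ρ/(c!(1−ρ)²) = 0.01970
Wq = Lq/λ = 0.01970/47.69 = 0.0004131 hr
W = Wq + 1/μ = 0.0004131 + 0.03672 = 0.03714 hr

Final: 0.03714 hr


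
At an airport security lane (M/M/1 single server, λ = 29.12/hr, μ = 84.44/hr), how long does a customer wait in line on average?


ρ = 29.12/84.44 = 0.3449
Wq = ρ/(μ−λ) = 0.3449/(84.44 − 29.12) = 0.3449/55.32 = 0.006234 hr

Final: 0.006234 hr


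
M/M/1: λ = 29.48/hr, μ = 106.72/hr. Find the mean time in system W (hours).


W = 1/(μ−λ) = 1/(106.72 − 29.48) = 1/77.24 = 0.01295 hr

Final: 0.01295 hr


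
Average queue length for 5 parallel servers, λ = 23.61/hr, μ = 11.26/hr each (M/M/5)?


a = λ/μ = 2.0968; ρ = a/5 = 0.4194
P₀ = 0.121674
Lq = P₀·a^c·ρ / (c!·(1−ρ)²) = 0.121674·40.53106·0.4194/(120·0.33714)
= 0.05112

Final: 0.05112


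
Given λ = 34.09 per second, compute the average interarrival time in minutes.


Mean interarrival time = 1/λ = 1/34.09 second = 0.02933 second
In minutes: 0.02933 × 0.0166667 = 0.0004889 min

Final: 0.0004889 min


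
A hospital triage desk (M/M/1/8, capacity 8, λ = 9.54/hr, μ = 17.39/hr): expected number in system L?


ρ = 9.54/17.39 = 0.5486
L = ρ[1 − (K+1)ρ^K + Kρ^(K+1)] / [(1−ρ)(1−ρ^(K+1))]
Numerator: 0.5486·(1 − 9·0.008203 + 8·0.004500) = 0.527839
Denominator: (0.4514)·(0.995500) = 0.449377
L = 0.527839/0.449377 = 1.1746

Final: 1.1746


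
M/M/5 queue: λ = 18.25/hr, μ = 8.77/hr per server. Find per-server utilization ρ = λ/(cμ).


ρ = λ/(cμ) = 18.25/(5·8.77) = 18.25/43.85 = 0.4162

Final: 0.4162


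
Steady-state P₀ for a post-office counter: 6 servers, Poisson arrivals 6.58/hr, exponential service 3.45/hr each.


a = λ/μ = 6.58/3.45 = 1.9072; ρ = a/c = 0.3179
Σ_{k=0}^{5} a^k/k! (terms k=0..5) = 1.00000 + 1.90725 + 1.81879 + 1.15630 + 0.55134 + 0.21031 = 6.64398
Tail: a^6/(6!(1−ρ)) = 48.13276/(720·0.6821) = 0.09800
P₀ = 1/(6.64398 + 0.09800) = 1/6.74198 = 0.148324

Final: 0.148324


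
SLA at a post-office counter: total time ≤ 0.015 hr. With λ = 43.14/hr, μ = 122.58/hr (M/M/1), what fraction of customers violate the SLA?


W ~ Exponential(μ−λ) for M/M/1.
μ − λ = 122.58 − 43.14 = 79.4400
P(W > t) = e^{−(μ−λ)t} = e^{−1.1916} = 0.303735

Final: 0.303735


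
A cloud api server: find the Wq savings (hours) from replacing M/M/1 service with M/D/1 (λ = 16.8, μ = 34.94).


ρ = 16.8/34.94 = 0.4808
Wq(M/M/1) = ρ/(μ−λ) = 0.4808/18.14 = 0.02651 hr
Wq(M/D/1) = ρ/(2(μ−λ)) = 0.01325 hr
Savings = 0.02651 − 0.01325 = 0.01325 hr

Final: 0.01325 hr


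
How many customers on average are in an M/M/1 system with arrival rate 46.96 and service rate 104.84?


ρ = λ/μ = 46.96/104.84 = 0.4479
L = ρ/(1−ρ) = 0.4479/(1 − 0.4479) = 0.4479/0.5521 = 0.8113

Final: 0.8113


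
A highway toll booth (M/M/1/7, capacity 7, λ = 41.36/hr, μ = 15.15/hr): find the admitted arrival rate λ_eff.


ρ = 2.7300; P_K = (1−ρ)ρ^7/(1−ρ^8) = 0.633910
λ_eff = λ(1 − P_K) = 41.36·(1 − 0.633910) = 41.36·0.366090 = 15.1415 /hr

Final: 15.1415 /hr


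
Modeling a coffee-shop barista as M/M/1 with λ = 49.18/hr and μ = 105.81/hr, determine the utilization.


ρ = λ/μ = 49.18/105.81 = 0.4648

Final: 0.4648


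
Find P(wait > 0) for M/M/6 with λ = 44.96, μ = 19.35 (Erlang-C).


a = λ/μ = 2.3235; ρ = a/6 = 0.3873
P₀ = 0.097571 (from M/M/c formula)
C(c,a) = [a^c/(c!(1−ρ))]·P₀ = [157.35190/(720·0.6127)]·0.097571
= 0.35666·0.097571 = 0.034800

Final: 0.034800


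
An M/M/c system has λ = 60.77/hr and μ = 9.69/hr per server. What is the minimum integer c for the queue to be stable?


Stability requires cμ > λ ⇔ c > λ/μ.
λ/μ = 60.77/9.69 = 6.2714
Minimum integer c = ⌊6.2714⌋ + 1 = 7
Check: 7·9.69 = 67.83 > 60.77, while 6·9.69 = 58.14 ≤ 60.77

Final: 7 servers


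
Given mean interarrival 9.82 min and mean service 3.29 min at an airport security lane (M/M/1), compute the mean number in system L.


λ = 60/9.82 = 6.1100 /hr
μ = 60/3.29 = 18.2371 /hr
ρ = λ/μ = 6.1100/18.2371 = 0.3350
L = ρ/(1−ρ) = 0.3350/0.6650 = 0.5038

Final: 0.5038


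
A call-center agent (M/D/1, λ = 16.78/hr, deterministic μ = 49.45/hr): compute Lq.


ρ = 16.78/49.45 = 0.3393
M/D/1: Lq = ρ²/(2(1−ρ)) = 0.1151/(2·0.6607) = 0.08714

Final: 0.08714


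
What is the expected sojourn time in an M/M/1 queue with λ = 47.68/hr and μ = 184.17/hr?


W = 1/(μ−λ) = 1/(184.17 − 47.68) = 1/136.49 = 0.007327 hr

Final: 0.007327 hr


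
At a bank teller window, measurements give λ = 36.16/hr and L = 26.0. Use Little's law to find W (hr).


W = L/λ = 26.0/36.16 = 0.7190 hr

Final: 0.7190 hr


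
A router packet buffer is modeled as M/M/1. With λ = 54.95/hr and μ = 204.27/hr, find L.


ρ = λ/μ = 54.95/204.27 = 0.2690
L = ρ/(1−ρ) = 0.2690/(1 − 0.2690) = 0.2690/0.7310 = 0.3680

Final: 0.3680


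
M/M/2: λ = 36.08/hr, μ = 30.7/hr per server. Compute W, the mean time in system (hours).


a = 1.1752; ρ = 0.5876; P₀ = 0.259746
Lq = P₀·a^c·ρ/(c!(1−ρ)²) = 0.61984
Wq = Lq/λ = 0.61984/36.08 = 0.01718 hr
W = Wq + 1/μ = 0.01718 + 0.03257 = 0.04975 hr

Final: 0.04975 hr


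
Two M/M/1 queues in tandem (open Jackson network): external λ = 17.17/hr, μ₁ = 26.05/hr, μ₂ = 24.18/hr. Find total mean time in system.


Each node sees arrival rate λ = 17.17/hr (tandem ⇒ throughput preserved).
W₁ = 1/(μ₁−λ) = 1/(26.05−17.17) = 0.11261 hr
W₂ = 1/(μ₂−λ) = 1/(24.18−17.17) = 0.14265 hr
W_total = W₁ + W₂ = 0.11261 + 0.14265 = 0.25527 hr

Final: 0.25527 hr


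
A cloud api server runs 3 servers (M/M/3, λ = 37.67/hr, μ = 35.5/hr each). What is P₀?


a = λ/μ = 37.67/35.5 = 1.0611; ρ = a/c = 0.3537
Σ_{k=0}^{2} a^k/k! (terms k=0..2) = 1.00000 + 1.06113 + 0.56300 = 2.62412
Tail: a^3/(3!(1−ρ)) = 1.19482/(6·0.6463) = 0.30812
P₀ = 1/(2.62412 + 0.30812) = 1/2.93224 = 0.341036

Final: 0.341036


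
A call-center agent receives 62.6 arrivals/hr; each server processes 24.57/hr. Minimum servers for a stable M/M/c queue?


Stability requires cμ > λ ⇔ c > λ/μ.
λ/μ = 62.6/24.57 = 2.5478
Minimum integer c = ⌊2.5478⌋ + 1 = 3
Check: 3·24.57 = 73.71 > 62.6, while 2·24.57 = 49.14 ≤ 62.6

Final: 3 servers


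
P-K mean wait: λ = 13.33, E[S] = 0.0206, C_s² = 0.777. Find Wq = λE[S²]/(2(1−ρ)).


ρ = λ·E[S] = 13.33·0.0206 = 0.2746
E[S²] = E[S]²(1+C_s²) = 0.0206²·(1+0.777) = 0.0007541
Wq = λ·E[S²]/(2(1−ρ)) = 13.33·0.0007541/(2·0.7254) = 0.006929 hr

Final: 0.006929 hr


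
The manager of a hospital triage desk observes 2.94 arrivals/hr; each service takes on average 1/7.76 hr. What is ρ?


ρ = λ/μ = 2.94/7.76 = 0.3789

Final: 0.3789


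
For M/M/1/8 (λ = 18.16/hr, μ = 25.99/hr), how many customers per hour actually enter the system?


ρ = 0.6987; P_K = (1−ρ)ρ^8/(1−ρ^9) = 0.017825
λ_eff = λ(1 − P_K) = 18.16·(1 − 0.017825) = 18.16·0.982175 = 17.8363 /hr

Final: 17.8363 /hr


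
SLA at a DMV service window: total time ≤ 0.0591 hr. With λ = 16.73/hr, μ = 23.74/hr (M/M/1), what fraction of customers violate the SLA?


W ~ Exponential(μ−λ) for M/M/1.
μ − λ = 23.74 − 16.73 = 7.0100
P(W > t) = e^{−(μ−λ)t} = e^{−0.4143} = 0.660809

Final: 0.660809


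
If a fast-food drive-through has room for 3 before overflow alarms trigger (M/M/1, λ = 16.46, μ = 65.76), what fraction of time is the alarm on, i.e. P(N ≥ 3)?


ρ = 16.46/65.76 = 0.2503
P(N ≥ n) = ρ^n = 0.2503^3 = 0.015682

Final: 0.015682


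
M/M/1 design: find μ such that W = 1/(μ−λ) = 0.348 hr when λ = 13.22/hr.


W = 1/(μ−λ) ⇒ μ − λ = 1/W = 1/0.348 = 2.8736
μ = λ + 1/W = 13.22 + 2.8736 = 16.0936 per hr

Final: 16.0936 /hr


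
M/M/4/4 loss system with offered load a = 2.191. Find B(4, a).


B(c,a) = (a^c/c!) / Σ_{k=0}^{c} a^k/k!
a^4/4! = 0.960192
Σ terms (k=0..4): 1.00000 + 2.19100 + 2.40024 + 1.75298 + 0.96019 = 8.304409
B = 0.960192/8.304409 = 0.115624

Final: 0.115624


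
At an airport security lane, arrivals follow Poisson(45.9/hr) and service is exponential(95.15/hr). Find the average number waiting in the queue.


ρ = 45.9/95.15 = 0.4824
Lq = ρ²/(1−ρ) = 0.2327/0.5176 = 0.4496

Final: 0.4496


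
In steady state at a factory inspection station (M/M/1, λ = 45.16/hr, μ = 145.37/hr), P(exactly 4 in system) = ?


ρ = 45.16/145.37 = 0.3107
P_n = (1−ρ)·ρ^n = (1 − 0.3107)·0.3107^4 = 0.6893·0.009314 = 0.006420

Final: 0.006420


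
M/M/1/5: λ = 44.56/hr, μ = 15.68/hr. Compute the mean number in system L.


ρ = 44.56/15.68 = 2.8418
L = ρ[1 − (K+1)ρ^K + Kρ^(K+1)] / [(1−ρ)(1−ρ^(K+1))]
Numerator: 2.8418·(1 − 6·185.351293 + 5·526.738112) = 4326.931747
Denominator: (-1.8418)·(-525.738112) = 968.323768
L = 4326.931747/968.323768 = 4.4685

Final: 4.4685


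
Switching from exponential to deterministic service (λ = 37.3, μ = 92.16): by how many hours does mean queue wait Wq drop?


ρ = 37.3/92.16 = 0.4047
Wq(M/M/1) = ρ/(μ−λ) = 0.4047/54.86 = 0.007378 hr
Wq(M/D/1) = ρ/(2(μ−λ)) = 0.003689 hr
Savings = 0.007378 − 0.003689 = 0.003689 hr

Final: 0.003689 hr


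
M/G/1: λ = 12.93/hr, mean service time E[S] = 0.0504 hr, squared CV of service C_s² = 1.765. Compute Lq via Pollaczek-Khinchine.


ρ = λ·E[S] = 12.93·0.0504 = 0.6517
Lq = ρ²(1+C_s²)/(2(1−ρ)) = 0.4247·(1+1.765)/(2·0.3483)
= 0.4247·2.7650/0.6967 = 1.68552

Final: 1.68552


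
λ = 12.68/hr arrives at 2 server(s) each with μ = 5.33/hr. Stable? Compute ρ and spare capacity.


Total capacity cμ = 2·5.33 = 10.66/hr
ρ = λ/(cμ) = 12.68/10.66 = 1.1895
Stable ⇔ ρ < 1: NO
Spare capacity = cμ − λ = 10.66 − 12.68 = -2.02/hr

Final: ρ = 1.1895; unstable; margin = -2.02/hr


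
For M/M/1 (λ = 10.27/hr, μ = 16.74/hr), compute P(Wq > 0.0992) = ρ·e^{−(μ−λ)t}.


ρ = 10.27/16.74 = 0.6135
P(Wq > t) = ρ·e^{−(μ−λ)t} = 0.6135·e^{−0.6418}
= 0.6135·0.526332 = 0.322905

Final: 0.322905


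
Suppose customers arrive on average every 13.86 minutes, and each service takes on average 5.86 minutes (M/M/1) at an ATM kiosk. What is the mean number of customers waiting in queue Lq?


λ = 60/13.86 = 4.3290 /hr
μ = 60/5.86 = 10.2389 /hr
ρ = λ/μ = 4.3290/10.2389 = 0.4228
Lq = ρ²/(1−ρ) = 0.1788/0.5772 = 0.3097

Final: 0.3097


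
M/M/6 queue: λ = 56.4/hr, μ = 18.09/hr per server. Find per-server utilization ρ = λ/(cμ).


ρ = λ/(cμ) = 56.4/(6·18.09) = 56.4/108.54 = 0.5196

Final: 0.5196


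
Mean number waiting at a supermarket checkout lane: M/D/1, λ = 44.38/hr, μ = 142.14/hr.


ρ = 44.38/142.14 = 0.3122
M/D/1: Lq = ρ²/(2(1−ρ)) = 0.09749/(2·0.6878) = 0.07087

Final: 0.07087


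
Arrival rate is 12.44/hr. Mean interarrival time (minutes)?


Mean interarrival time = 1/λ = 1/12.44 hour = 0.08039 hour
In minutes: 0.08039 × 60 = 4.8232 min

Final: 4.8232 min


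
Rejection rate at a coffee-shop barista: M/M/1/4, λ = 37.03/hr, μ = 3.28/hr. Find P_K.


ρ = λ/μ = 37.03/3.28 = 11.2896
P_K = (1−ρ)ρ^K/(1−ρ^(K+1)) = (-10.2896·16244.990936)/(1 − 183400.004373)
= -167155.013437/-183399.004373 = 0.911428

Final: 0.911428


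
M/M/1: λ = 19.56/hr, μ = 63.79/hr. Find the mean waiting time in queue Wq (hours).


ρ = 19.56/63.79 = 0.3066
Wq = ρ/(μ−λ) = 0.3066/(63.79 − 19.56) = 0.3066/44.23 = 0.006933 hr

Final: 0.006933 hr


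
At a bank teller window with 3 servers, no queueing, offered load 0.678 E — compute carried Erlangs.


B(3,0.678) = 0.026505 (Erlang-B)
Carried load = a(1 − B) = 0.678·(1 − 0.026505) = 0.678·0.973495 = 0.6600 E

Final: 0.6600 Erlangs


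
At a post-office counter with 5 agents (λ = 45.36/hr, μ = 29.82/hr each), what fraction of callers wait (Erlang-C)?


a = λ/μ = 1.5211; ρ = a/5 = 0.3042
P₀ = 0.218090 (from M/M/c formula)
C(c,a) = [a^c/(c!(1−ρ))]·P₀ = [8.14380/(120·0.6958)]·0.218090
= 0.09754·0.218090 = 0.021272

Final: 0.021272


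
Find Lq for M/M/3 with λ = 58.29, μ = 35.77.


a = λ/μ = 1.6296; ρ = a/3 = 0.5432
P₀ = 0.180630
Lq = P₀·a^c·ρ / (c!·(1−ρ)²) = 0.180630·4.32738·0.5432/(6·0.20867)
= 0.33912

Final: 0.33912


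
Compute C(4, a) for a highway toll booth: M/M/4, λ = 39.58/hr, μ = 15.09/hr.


a = λ/μ = 2.6229; ρ = a/4 = 0.6557
P₀ = 0.063296 (from M/M/c formula)
C(c,a) = [a^c/(c!(1−ρ))]·P₀ = [47.33106/(24·0.3443)]·0.063296
= 5.72847·0.063296 = 0.362589

Final: 0.362589


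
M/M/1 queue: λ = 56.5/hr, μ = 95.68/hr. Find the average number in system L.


ρ = λ/μ = 56.5/95.68 = 0.5905
L = ρ/(1−ρ) = 0.5905/(1 − 0.5905) = 0.5905/0.4095 = 1.4421

Final: 1.4421


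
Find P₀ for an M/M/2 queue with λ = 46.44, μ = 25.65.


a = λ/μ = 46.44/25.65 = 1.8105; ρ = a/c = 0.9053
Σ_{k=0}^{1} a^k/k! (terms k=0..1) = 1.00000 + 1.81053 = 2.81053
Tail: a^2/(2!(1−ρ)) = 3.27801/(2·0.09474) = 17.30058
P₀ = 1/(2.81053 + 17.30058) = 1/20.11111 = 0.049724

Final: 0.049724


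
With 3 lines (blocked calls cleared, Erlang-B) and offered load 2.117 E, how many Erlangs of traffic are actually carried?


B(3,2.117) = 0.227880 (Erlang-B)
Carried load = a(1 − B) = 2.117·(1 − 0.227880) = 2.117·0.772120 = 1.6346 E

Final: 1.6346 Erlangs


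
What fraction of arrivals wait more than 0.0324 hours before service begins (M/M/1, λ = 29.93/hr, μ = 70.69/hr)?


ρ = 29.93/70.69 = 0.4234
P(Wq > t) = ρ·e^{−(μ−λ)t} = 0.4234·e^{−1.3206}
= 0.4234·0.266969 = 0.113034

Final: 0.113034


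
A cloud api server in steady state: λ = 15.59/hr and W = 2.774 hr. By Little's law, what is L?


L = λW = 15.59·2.774 = 43.2467

Final: 43.2467


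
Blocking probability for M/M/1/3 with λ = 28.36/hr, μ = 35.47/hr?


ρ = λ/μ = 28.36/35.47 = 0.7995
P_K = (1−ρ)ρ^K/(1−ρ^(K+1)) = (0.2005·0.511134)/(1 − 0.408677)
= 0.102457/0.591323 = 0.173268

Final: 0.173268


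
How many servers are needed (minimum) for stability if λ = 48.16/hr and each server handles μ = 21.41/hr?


Stability requires cμ > λ ⇔ c > λ/μ.
λ/μ = 48.16/21.41 = 2.2494
Minimum integer c = ⌊2.2494⌋ + 1 = 3
Check: 3·21.41 = 64.23 > 48.16, while 2·21.41 = 42.82 ≤ 48.16

Final: 3 servers


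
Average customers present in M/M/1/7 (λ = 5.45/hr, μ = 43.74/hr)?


ρ = 5.45/43.74 = 0.1246
L = ρ[1 − (K+1)ρ^K + Kρ^(K+1)] / [(1−ρ)(1−ρ^(K+1))]
Numerator: 0.1246·(1 − 8·0.0000004663 + 7·0.00000005810) = 0.124599
Denominator: (0.8754)·(1.000000) = 0.875400
L = 0.124599/0.875400 = 0.1423

Final: 0.1423


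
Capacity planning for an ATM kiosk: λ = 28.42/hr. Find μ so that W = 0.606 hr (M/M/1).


W = 1/(μ−λ) ⇒ μ − λ = 1/W = 1/0.606 = 1.6502
μ = λ + 1/W = 28.42 + 1.6502 = 30.0702 per hr

Final: 30.0702 /hr


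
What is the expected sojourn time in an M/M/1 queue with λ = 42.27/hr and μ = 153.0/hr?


W = 1/(μ−λ) = 1/(153.0 − 42.27) = 1/110.73 = 0.009031 hr

Final: 0.009031 hr


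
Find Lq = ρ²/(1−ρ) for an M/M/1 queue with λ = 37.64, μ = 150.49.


ρ = 37.64/150.49 = 0.2501
Lq = ρ²/(1−ρ) = 0.06256/0.7499 = 0.08342

Final: 0.08342


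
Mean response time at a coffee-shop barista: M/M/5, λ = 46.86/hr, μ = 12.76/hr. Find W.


a = 3.6724; ρ = 0.7345; P₀ = 0.020741
Lq = P₀·a^c·ρ/(c!(1−ρ)²) = 1.20283
Wq = Lq/λ = 1.20283/46.86 = 0.02567 hr
W = Wq + 1/μ = 0.02567 + 0.07837 = 0.10404 hr

Final: 0.10404 hr


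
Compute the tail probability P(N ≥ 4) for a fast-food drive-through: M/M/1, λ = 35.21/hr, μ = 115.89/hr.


ρ = 35.21/115.89 = 0.3038
P(N ≥ n) = ρ^n = 0.3038^4 = 0.008521

Final: 0.008521


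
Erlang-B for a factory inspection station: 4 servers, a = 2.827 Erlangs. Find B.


B(c,a) = (a^c/c!) / Σ_{k=0}^{c} a^k/k!
a^4/4! = 2.661289
Σ terms (k=0..4): 1.00000 + 2.82700 + 3.99596 + 3.76553 + 2.66129 = 14.249784
B = 2.661289/14.249784 = 0.186760

Final: 0.186760


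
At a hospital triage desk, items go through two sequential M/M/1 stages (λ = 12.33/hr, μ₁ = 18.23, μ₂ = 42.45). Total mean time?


Each node sees arrival rate λ = 12.33/hr (tandem ⇒ throughput preserved).
W₁ = 1/(μ₁−λ) = 1/(18.23−12.33) = 0.16949 hr
W₂ = 1/(μ₂−λ) = 1/(42.45−12.33) = 0.03320 hr
W_total = W₁ + W₂ = 0.16949 + 0.03320 = 0.20269 hr

Final: 0.20269 hr


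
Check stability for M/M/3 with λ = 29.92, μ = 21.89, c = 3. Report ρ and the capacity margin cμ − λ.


Total capacity cμ = 3·21.89 = 65.67/hr
ρ = λ/(cμ) = 29.92/65.67 = 0.4556
Stable ⇔ ρ < 1: YES
Spare capacity = cμ − λ = 65.67 − 29.92 = 35.75/hr

Final: ρ = 0.4556; stable; margin = 35.75/hr


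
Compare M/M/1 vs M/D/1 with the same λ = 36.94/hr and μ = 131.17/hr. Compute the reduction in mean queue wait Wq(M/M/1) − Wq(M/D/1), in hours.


ρ = 36.94/131.17 = 0.2816
Wq(M/M/1) = ρ/(μ−λ) = 0.2816/94.23 = 0.002989 hr
Wq(M/D/1) = ρ/(2(μ−λ)) = 0.001494 hr
Savings = 0.002989 − 0.001494 = 0.001494 hr

Final: 0.001494 hr


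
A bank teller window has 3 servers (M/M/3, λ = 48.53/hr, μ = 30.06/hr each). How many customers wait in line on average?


a = λ/μ = 1.6144; ρ = a/3 = 0.5381
P₀ = 0.183955
Lq = P₀·a^c·ρ / (c!·(1−ρ)²) = 0.183955·4.20789·0.5381/(6·0.21331)
= 0.32547

Final: 0.32547


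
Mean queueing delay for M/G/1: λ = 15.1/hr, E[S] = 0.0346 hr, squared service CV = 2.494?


ρ = λ·E[S] = 15.1·0.0346 = 0.5225
E[S²] = E[S]²(1+C_s²) = 0.0346²·(1+2.494) = 0.004183
Wq = λ·E[S²]/(2(1−ρ)) = 15.1·0.004183/(2·0.4775) = 0.06613 hr

Final: 0.06613 hr


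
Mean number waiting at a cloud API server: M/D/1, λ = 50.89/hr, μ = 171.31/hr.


ρ = 50.89/171.31 = 0.2971
M/D/1: Lq = ρ²/(2(1−ρ)) = 0.08825/(2·0.7029) = 0.06277

Final: 0.06277


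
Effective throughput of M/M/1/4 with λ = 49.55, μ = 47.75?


ρ = 1.0377; P_K = (1−ρ)ρ^4/(1−ρ^5) = 0.215068
λ_eff = λ(1 − P_K) = 49.55·(1 − 0.215068) = 49.55·0.784932 = 38.8934 /hr

Final: 38.8934 /hr


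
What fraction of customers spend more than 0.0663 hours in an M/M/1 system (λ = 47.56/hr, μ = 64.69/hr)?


W ~ Exponential(μ−λ) for M/M/1.
μ − λ = 64.69 − 47.56 = 17.1300
P(W > t) = e^{−(μ−λ)t} = e^{−1.1357} = 0.321191

Final: 0.321191


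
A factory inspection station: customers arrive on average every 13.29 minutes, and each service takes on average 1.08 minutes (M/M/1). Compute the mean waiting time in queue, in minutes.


λ = 60/13.29 = 4.5147 /hr
μ = 60/1.08 = 55.5556 /hr
ρ = λ/μ = 4.5147/55.5556 = 0.08126
Wq = ρ/(μ−λ) = 0.08126/(55.5556−4.5147) = 0.001592 hr
In minutes: 0.001592·60 = 0.09553 min

Final: 0.09553 min


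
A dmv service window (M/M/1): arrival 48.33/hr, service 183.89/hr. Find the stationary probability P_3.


ρ = 48.33/183.89 = 0.2628
P_n = (1−ρ)·ρ^n = (1 − 0.2628)·0.2628^3 = 0.7372·0.018154 = 0.013383

Final: 0.013383


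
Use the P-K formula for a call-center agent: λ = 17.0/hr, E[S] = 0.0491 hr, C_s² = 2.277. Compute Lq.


ρ = λ·E[S] = 17.0·0.0491 = 0.8347
Lq = ρ²(1+C_s²)/(2(1−ρ)) = 0.6967·(1+2.277)/(2·0.1653)
= 0.6967·3.2770/0.3306 = 6.90612

Final: 6.90612


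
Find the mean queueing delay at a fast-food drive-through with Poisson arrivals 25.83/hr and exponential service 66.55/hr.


ρ = 25.83/66.55 = 0.3881
Wq = ρ/(μ−λ) = 0.3881/(66.55 − 25.83) = 0.3881/40.72 = 0.009532 hr

Final: 0.009532 hr


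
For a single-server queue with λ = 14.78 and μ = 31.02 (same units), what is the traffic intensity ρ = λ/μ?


ρ = λ/μ = 14.78/31.02 = 0.4765

Final: 0.4765


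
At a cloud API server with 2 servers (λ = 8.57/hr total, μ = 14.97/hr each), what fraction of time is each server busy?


ρ = λ/(cμ) = 8.57/(2·14.97) = 8.57/29.94 = 0.2862

Final: 0.2862


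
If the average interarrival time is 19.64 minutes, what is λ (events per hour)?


λ = 1/(interarrival time) in consistent units.
1 hour = 60 min, so λ = 60/19.64 = 3.0550 per hour

Final: 3.0550 /hr


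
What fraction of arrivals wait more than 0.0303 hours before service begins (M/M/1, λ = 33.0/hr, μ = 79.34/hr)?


ρ = 33.0/79.34 = 0.4159
P(Wq > t) = ρ·e^{−(μ−λ)t} = 0.4159·e^{−1.4041}
= 0.4159·0.245587 = 0.102148

Final: 0.102148


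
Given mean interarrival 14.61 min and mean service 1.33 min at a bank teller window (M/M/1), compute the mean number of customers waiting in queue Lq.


λ = 60/14.61 = 4.1068 /hr
μ = 60/1.33 = 45.1128 /hr
ρ = λ/μ = 4.1068/45.1128 = 0.09103
Lq = ρ²/(1−ρ) = 0.008287/0.9090 = 0.009117

Final: 0.009117


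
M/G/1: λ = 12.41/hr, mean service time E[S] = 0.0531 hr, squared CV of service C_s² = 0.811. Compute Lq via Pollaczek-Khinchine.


ρ = λ·E[S] = 12.41·0.0531 = 0.6590
Lq = ρ²(1+C_s²)/(2(1−ρ)) = 0.4342·(1+0.811)/(2·0.3410)
= 0.4342·1.8110/0.6821 = 1.15300

Final: 1.15300


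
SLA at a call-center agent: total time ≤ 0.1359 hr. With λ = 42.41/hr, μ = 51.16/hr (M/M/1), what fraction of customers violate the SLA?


W ~ Exponential(μ−λ) for M/M/1.
μ − λ = 51.16 − 42.41 = 8.7500
P(W > t) = e^{−(μ−λ)t} = e^{−1.1891} = 0.304488

Final: 0.304488


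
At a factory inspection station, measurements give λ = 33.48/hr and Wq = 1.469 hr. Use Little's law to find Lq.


Lq = λWq = 33.48·1.469 = 49.1821

Final: 49.1821


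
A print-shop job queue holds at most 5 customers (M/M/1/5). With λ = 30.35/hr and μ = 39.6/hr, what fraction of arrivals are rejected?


ρ = λ/μ = 30.35/39.6 = 0.7664
P_K = (1−ρ)ρ^K/(1−ρ^(K+1)) = (0.2336·0.264434)/(1 − 0.202666)
= 0.061768/0.797334 = 0.077468

Final: 0.077468


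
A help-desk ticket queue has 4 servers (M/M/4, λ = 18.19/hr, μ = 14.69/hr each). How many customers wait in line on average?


a = λ/μ = 1.2383; ρ = a/4 = 0.3096
P₀ = 0.288750
Lq = P₀·a^c·ρ / (c!·(1−ρ)²) = 0.288750·2.35095·0.3096/(24·0.47670)
= 0.01837

Final: 0.01837


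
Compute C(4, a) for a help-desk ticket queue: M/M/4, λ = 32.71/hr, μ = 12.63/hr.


a = λ/μ = 2.5899; ρ = a/4 = 0.6475
P₀ = 0.065980 (from M/M/c formula)
C(c,a) = [a^c/(c!(1−ρ))]·P₀ = [44.98925/(24·0.3525)]·0.065980
= 5.31737·0.065980 = 0.350839

Final: 0.350839


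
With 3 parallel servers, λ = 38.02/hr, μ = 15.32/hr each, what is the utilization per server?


ρ = λ/(cμ) = 38.02/(3·15.32) = 38.02/45.96 = 0.8272

Final: 0.8272


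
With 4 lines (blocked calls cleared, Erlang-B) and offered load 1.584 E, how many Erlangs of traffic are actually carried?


B(4,1.584) = 0.055069 (Erlang-B)
Carried load = a(1 − B) = 1.584·(1 − 0.055069) = 1.584·0.944931 = 1.4968 E

Final: 1.4968 Erlangs


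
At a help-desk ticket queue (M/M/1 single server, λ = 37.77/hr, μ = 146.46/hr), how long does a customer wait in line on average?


ρ = 37.77/146.46 = 0.2579
Wq = ρ/(μ−λ) = 0.2579/(146.46 − 37.77) = 0.2579/108.69 = 0.002373 hr

Final: 0.002373 hr


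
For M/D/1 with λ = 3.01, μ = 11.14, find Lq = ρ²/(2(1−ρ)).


ρ = 3.01/11.14 = 0.2702
M/D/1: Lq = ρ²/(2(1−ρ)) = 0.07301/(2·0.7298) = 0.05002

Final: 0.05002


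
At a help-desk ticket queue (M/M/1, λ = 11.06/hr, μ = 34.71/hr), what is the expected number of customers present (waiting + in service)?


ρ = λ/μ = 11.06/34.71 = 0.3186
L = ρ/(1−ρ) = 0.3186/(1 − 0.3186) = 0.3186/0.6814 = 0.4677

Final: 0.4677


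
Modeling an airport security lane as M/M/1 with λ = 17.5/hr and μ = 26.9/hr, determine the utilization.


ρ = λ/μ = 17.5/26.9 = 0.6506

Final: 0.6506


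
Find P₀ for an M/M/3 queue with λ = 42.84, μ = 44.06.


a = λ/μ = 42.84/44.06 = 0.9723; ρ = a/c = 0.3241
Σ_{k=0}^{2} a^k/k! (terms k=0..2) = 1.00000 + 0.97231 + 0.47269 = 2.44500
Tail: a^3/(3!(1−ρ)) = 0.91921/(6·0.6759) = 0.22666
P₀ = 1/(2.44500 + 0.22666) = 1/2.67167 = 0.374298

Final: 0.374298


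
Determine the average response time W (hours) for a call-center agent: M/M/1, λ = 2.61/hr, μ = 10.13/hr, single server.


W = 1/(μ−λ) = 1/(10.13 − 2.61) = 1/7.52 = 0.1330 hr

Final: 0.1330 hr
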